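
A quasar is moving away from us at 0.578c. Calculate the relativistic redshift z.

β = 0.578
(1+β)/(1-β) = 1.578/0.422 = 3.7393
√(3.7393) = 1.9337
z = 1.9337 - 1 = 0.9337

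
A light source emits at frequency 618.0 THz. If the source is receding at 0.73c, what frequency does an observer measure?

β = v/c = 0.73
(1-β)/(1+β) = 0.27/1.73 = 0.15607
Doppler factor = √(0.15607) = 0.39506
f_obs = 618.0 × 0.39506 = 244.1 THz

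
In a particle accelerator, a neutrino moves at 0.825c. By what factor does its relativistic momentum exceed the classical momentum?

p_rel = γmv, p_class = mv
Ratio = γ = 1/√(1 - 0.825²)
= 1/√(0.319375) = 1.769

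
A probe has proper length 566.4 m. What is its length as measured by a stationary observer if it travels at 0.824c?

Proper length L₀ = 566.4 m
γ = 1/√(1 - 0.824²) = 1.765
L = L₀/γ = 566.4/1.765 = 320.9 m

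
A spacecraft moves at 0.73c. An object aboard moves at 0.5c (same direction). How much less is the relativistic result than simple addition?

Classical: u' + v = 0.5 + 0.73 = 1.23c
Relativistic: u = (0.5 + 0.73)/(1 + 0.365) = 1.23/1.365 = 0.9011c
Difference: 1.23 - 0.9011 = 0.3289c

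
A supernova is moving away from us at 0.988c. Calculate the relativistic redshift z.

β = 0.988
(1+β)/(1-β) = 1.988/0.012 = 165.7
√(165.7) = 12.87
z = 12.87 - 1 = 11.87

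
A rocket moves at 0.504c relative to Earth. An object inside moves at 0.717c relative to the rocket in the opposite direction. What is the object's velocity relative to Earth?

Object's velocity in rocket frame is u' = -0.717c
u = (u' + v)/(1 + u'v/c²) = (v - 0.717)/(1 - 0.717·v/c²)
Numerator: 0.504 - 0.717 = -0.213
Denominator: 1 - 0.361368 = 0.638632
u = -0.213/0.638632 = -0.3335c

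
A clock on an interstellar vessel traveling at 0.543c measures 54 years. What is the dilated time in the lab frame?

Proper time Δt₀ = 54 years
γ = 1/√(1 - 0.543²) = 1.191
Δt = γΔt₀ = 1.191 × 54 = 64.31 years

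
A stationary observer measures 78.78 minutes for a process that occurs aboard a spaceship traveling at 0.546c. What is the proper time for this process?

Dilated time Δt = 78.78 minutes
γ = 1/√(1 - 0.546²) = 1.1936
Δt₀ = Δt/γ = 78.78/1.1936 = 66.00 minutes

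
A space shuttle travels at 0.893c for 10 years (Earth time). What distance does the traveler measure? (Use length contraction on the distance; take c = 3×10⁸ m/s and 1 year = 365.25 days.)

Earth distance: d = v × t = 0.893c × 10 yr = 8.454×10¹⁶ m
γ = 2.222
d' = d/γ = 8.454×10¹⁶/2.222 = 3.805×10¹⁶ m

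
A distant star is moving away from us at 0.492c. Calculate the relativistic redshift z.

β = 0.492
(1+β)/(1-β) = 1.492/0.508 = 2.937
√(2.937) = 1.7138
z = 1.7138 - 1 = 0.7138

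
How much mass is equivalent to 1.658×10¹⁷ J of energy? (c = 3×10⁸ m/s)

From E = mc², we get m = E/c²
c² = (3×10⁸)² = 9×10¹⁶ m²/s²
m = 1.658×10¹⁷ / 9×10¹⁶ = 1.842 kg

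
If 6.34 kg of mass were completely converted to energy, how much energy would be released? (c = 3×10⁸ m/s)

Using E = mc²:
c² = (3×10⁸)² = 9×10¹⁶ m²/s²
E = 6.34 × 9×10¹⁶ = 5.706×10¹⁷ J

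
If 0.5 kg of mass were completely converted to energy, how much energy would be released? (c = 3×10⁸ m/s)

Using E = mc²:
c² = (3×10⁸)² = 9×10¹⁶ m²/s²
E = 0.5 × 9×10¹⁶ = 4.500×10¹⁶ J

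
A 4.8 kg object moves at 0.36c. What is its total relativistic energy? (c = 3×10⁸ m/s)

γ = 1/√(1 - 0.36²) = 1.07187
mc² = 4.8 × (3×10⁸)² = 4.320×10¹⁷ J
E = γmc² = 1.07187 × 4.320×10¹⁷ = 4.630×10¹⁷ J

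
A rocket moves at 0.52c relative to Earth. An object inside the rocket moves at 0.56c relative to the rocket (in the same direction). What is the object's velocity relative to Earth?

u = (u' + v)/(1 + u'v/c²)
Numerator: 0.56 + 0.52 = 1.08
Denominator: 1 + 0.2912 = 1.2912
u = 1.08/1.2912 = 0.8364c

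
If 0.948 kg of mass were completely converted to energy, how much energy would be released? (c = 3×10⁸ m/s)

Using E = mc²:
c² = (3×10⁸)² = 9×10¹⁶ m²/s²
E = 0.948 × 9×10¹⁶ = 8.532×10¹⁶ J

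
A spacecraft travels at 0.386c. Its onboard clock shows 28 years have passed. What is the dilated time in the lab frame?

Proper time Δt₀ = 28 years
γ = 1/√(1 - 0.386²) = 1.084
Δt = γΔt₀ = 1.084 × 28 = 30.35 years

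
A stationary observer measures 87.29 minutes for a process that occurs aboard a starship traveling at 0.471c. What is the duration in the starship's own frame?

Dilated time Δt = 87.29 minutes
γ = 1/√(1 - 0.471²) = 1.1336
Δt₀ = Δt/γ = 87.29/1.1336 = 77.00 minutes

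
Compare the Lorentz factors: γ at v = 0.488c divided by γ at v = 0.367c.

γ₁ = 1/√(1 - 0.488²) = 1.146
γ₂ = 1/√(1 - 0.367²) = 1.075
γ₁/γ₂ = 1.146/1.075 = 1.066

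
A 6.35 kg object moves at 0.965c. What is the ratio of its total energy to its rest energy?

E = γmc², E₀ = mc²
E/E₀ = γ = 1/√(1 - 0.965²) = 3.813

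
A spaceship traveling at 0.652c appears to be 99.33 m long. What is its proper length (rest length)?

Contracted length L = 99.33 m
γ = 1/√(1 - 0.652²) = 1.319
L₀ = γL = 1.319 × 99.33 = 131.0 m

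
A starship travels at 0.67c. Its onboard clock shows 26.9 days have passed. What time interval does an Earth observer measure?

Proper time Δt₀ = 26.9 days
γ = 1/√(1 - 0.67²) = 1.3471
Δt = γΔt₀ = 1.3471 × 26.9 = 36.24 days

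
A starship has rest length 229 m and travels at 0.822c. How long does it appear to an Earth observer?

Proper length L₀ = 229 m
γ = 1/√(1 - 0.822²) = 1.756
L = L₀/γ = 229/1.756 = 130.4 m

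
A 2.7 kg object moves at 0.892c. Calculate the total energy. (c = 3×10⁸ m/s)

γ = 1/√(1 - 0.892²) = 2.2122
mc² = 2.7 × (3×10⁸)² = 2.430×10¹⁷ J
E = γmc² = 2.2122 × 2.430×10¹⁷ = 5.376×10¹⁷ J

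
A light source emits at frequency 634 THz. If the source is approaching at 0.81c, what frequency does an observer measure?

β = v/c = 0.81
(1+β)/(1-β) = 1.81/0.19 = 9.526
Doppler factor = √(9.526) = 3.086
f_obs = 634 × 3.086 = 1957 THz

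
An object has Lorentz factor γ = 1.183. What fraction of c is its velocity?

From γ = 1/√(1 - v²/c²):
1/γ² = 1/1.183² = 0.7145
v²/c² = 1 - 0.7145 = 0.2855
v/c = √(0.2855) = 0.5343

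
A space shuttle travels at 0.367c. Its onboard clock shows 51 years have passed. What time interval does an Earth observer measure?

Proper time Δt₀ = 51 years
γ = 1/√(1 - 0.367²) = 1.075
Δt = γΔt₀ = 1.075 × 51 = 54.83 years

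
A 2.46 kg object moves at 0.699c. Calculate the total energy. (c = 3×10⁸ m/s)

γ = 1/√(1 - 0.699²) = 1.3984
mc² = 2.46 × (3×10⁸)² = 2.214×10¹⁷ J
E = γmc² = 1.3984 × 2.214×10¹⁷ = 3.096×10¹⁷ J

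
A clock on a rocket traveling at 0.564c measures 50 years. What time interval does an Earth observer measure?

Proper time Δt₀ = 50 years
γ = 1/√(1 - 0.564²) = 1.211
Δt = γΔt₀ = 1.211 × 50 = 60.55 years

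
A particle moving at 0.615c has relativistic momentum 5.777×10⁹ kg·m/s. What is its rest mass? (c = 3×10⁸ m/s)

γ = 1/√(1 - 0.615²) = 1.268
v = 0.615 × 3×10⁸ = 1.845×10⁸ m/s
m = p/(γv) = 5.777×10⁹/(1.268 × 1.845×10⁸) = 24.69 kg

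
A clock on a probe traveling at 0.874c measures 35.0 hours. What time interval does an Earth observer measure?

Proper time Δt₀ = 35.0 hours
γ = 1/√(1 - 0.874²) = 2.058
Δt = γΔt₀ = 2.058 × 35.0 = 72.03 hours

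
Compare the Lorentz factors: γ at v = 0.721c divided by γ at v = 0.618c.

γ₁ = 1/√(1 - 0.721²) = 1.4431
γ₂ = 1/√(1 - 0.618²) = 1.2720
γ₁/γ₂ = 1.4431/1.2720 = 1.135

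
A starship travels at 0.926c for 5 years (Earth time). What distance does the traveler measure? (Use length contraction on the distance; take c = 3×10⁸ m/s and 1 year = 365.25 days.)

Earth distance: d = v × t = 0.926c × 5 yr = 4.383×10¹⁶ m
γ = 2.649
d' = d/γ = 4.383×10¹⁶/2.649 = 1.655×10¹⁶ m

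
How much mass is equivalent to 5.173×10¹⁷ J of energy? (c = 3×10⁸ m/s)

From E = mc², we get m = E/c²
c² = (3×10⁸)² = 9×10¹⁶ m²/s²
m = 5.173×10¹⁷ / 9×10¹⁶ = 5.748 kg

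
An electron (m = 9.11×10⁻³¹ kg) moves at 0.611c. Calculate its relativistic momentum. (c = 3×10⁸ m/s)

γ = 1/√(1 - 0.611²) = 1.263
v = 0.611 × 3×10⁸ = 1.833×10⁸ m/s
p = γmv = 1.263 × 9.11×10⁻³¹ × 1.833×10⁸ = 2.109×10⁻²² kg·m/s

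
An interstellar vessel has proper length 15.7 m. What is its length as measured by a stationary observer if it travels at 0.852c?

Proper length L₀ = 15.7 m
γ = 1/√(1 - 0.852²) = 1.910
L = L₀/γ = 15.7/1.910 = 8.220 m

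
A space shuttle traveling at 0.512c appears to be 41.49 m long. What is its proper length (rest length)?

Contracted length L = 41.49 m
γ = 1/√(1 - 0.512²) = 1.1642
L₀ = γL = 1.1642 × 41.49 = 48.30 m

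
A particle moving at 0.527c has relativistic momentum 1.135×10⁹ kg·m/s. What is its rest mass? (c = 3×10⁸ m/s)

γ = 1/√(1 - 0.527²) = 1.1767
v = 0.527 × 3×10⁸ = 1.581×10⁸ m/s
m = p/(γv) = 1.135×10⁹/(1.1767 × 1.581×10⁸) = 6.101 kg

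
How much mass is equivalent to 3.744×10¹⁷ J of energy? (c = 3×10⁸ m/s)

From E = mc², we get m = E/c²
c² = (3×10⁸)² = 9×10¹⁶ m²/s²
m = 3.744×10¹⁷ / 9×10¹⁶ = 4.160 kg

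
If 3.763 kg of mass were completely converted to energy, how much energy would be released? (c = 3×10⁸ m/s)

Using E = mc²:
c² = (3×10⁸)² = 9×10¹⁶ m²/s²
E = 3.763 × 9×10¹⁶ = 3.387×10¹⁷ J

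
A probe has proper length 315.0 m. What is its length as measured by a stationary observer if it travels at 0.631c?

Proper length L₀ = 315.0 m
γ = 1/√(1 - 0.631²) = 1.289
L = L₀/γ = 315.0/1.289 = 244.4 m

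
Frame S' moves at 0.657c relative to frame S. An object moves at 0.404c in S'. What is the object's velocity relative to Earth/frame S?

u = (u' + v)/(1 + u'v/c²)
Numerator: 0.404 + 0.657 = 1.061
Denominator: 1 + 0.265428 = 1.265428
u = 1.061/1.265428 = 0.8385c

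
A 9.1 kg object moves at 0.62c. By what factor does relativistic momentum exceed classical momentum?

p_rel = γmv, p_class = mv
Ratio = γ = 1/√(1 - 0.62²) = 1.275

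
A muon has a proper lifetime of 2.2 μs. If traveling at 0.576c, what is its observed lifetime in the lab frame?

Proper lifetime τ₀ = 2.2 μs
γ = 1/√(1 - 0.576²) = 1.223
τ = γτ₀ = 1.223 × 2.2 μs = 2.691 μs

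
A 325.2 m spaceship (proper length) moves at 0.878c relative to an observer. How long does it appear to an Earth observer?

Proper length L₀ = 325.2 m
γ = 1/√(1 - 0.878²) = 2.089
L = L₀/γ = 325.2/2.089 = 155.7 m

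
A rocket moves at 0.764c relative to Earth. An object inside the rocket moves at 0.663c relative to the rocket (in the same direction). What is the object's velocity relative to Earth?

u = (u' + v)/(1 + u'v/c²)
Numerator: 0.663 + 0.764 = 1.427
Denominator: 1 + 0.506532 = 1.506532
u = 1.427/1.506532 = 0.9472c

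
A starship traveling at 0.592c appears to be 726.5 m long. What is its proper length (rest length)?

Contracted length L = 726.5 m
γ = 1/√(1 - 0.592²) = 1.2408
L₀ = γL = 1.2408 × 726.5 = 901.4 m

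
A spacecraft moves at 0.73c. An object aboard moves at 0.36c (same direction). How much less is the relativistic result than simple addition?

Classical: u' + v = 0.36 + 0.73 = 1.09c
Relativistic: u = (0.36 + 0.73)/(1 + 0.2628) = 1.09/1.2628 = 0.8632c
Difference: 1.09 - 0.8632 = 0.2268c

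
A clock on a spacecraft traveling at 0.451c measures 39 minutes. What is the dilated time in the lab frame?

Proper time Δt₀ = 39 minutes
γ = 1/√(1 - 0.451²) = 1.1204
Δt = γΔt₀ = 1.1204 × 39 = 43.70 minutes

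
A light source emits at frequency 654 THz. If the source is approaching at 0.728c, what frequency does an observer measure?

β = v/c = 0.728
(1+β)/(1-β) = 1.728/0.272 = 6.353
Doppler factor = √(6.353) = 2.5205
f_obs = 654 × 2.5205 = 1648 THz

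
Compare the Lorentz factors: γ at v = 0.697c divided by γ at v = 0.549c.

γ₁ = 1/√(1 - 0.697²) = 1.395
γ₂ = 1/√(1 - 0.549²) = 1.196
γ₁/γ₂ = 1.395/1.196 = 1.166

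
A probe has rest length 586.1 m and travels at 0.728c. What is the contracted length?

Proper length L₀ = 586.1 m
γ = 1/√(1 - 0.728²) = 1.4586
L = L₀/γ = 586.1/1.4586 = 401.8 m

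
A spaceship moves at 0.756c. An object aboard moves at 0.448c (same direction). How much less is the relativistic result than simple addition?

Classical: u' + v = 0.448 + 0.756 = 1.204c
Relativistic: u = (0.448 + 0.756)/(1 + 0.338688) = 1.204/1.338688 = 0.8994c
Difference: 1.204 - 0.8994 = 0.3046c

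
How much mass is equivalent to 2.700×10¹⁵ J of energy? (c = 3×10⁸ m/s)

From E = mc², we get m = E/c²
c² = (3×10⁸)² = 9×10¹⁶ m²/s²
m = 2.700×10¹⁵ / 9×10¹⁶ = 0.03000 kg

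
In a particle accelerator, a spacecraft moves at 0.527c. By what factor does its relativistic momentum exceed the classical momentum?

p_rel = γmv, p_class = mv
Ratio = γ = 1/√(1 - 0.527²)
= 1/√(0.722271) = 1.177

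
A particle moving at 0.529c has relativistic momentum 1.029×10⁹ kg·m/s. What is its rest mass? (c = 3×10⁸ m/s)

γ = 1/√(1 - 0.529²) = 1.1784
v = 0.529 × 3×10⁸ = 1.587×10⁸ m/s
m = p/(γv) = 1.029×10⁹/(1.1784 × 1.587×10⁸) = 5.502 kg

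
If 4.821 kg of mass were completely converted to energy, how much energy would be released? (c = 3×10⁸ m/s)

Using E = mc²:
c² = (3×10⁸)² = 9×10¹⁶ m²/s²
E = 4.821 × 9×10¹⁶ = 4.339×10¹⁷ J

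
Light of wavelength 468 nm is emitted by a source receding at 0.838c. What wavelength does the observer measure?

β = 0.838
Wavelength Doppler factor = √(1.838/0.162) = √(11.346) = 3.368
λ_obs = 468 × 3.368 = 1576 nm (redshift)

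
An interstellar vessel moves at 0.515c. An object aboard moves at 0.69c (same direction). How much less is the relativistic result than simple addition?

Classical: u' + v = 0.69 + 0.515 = 1.205c
Relativistic: u = (0.69 + 0.515)/(1 + 0.35535) = 1.205/1.35535 = 0.8891c
Difference: 1.205 - 0.8891 = 0.3159c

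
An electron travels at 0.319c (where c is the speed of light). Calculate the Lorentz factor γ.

v/c = 0.319, so (v/c)² = 0.101761
1 - (v/c)² = 0.898239
γ = 1/√(0.898239) = 1.055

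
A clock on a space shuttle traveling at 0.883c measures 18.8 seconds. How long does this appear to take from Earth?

Proper time Δt₀ = 18.8 seconds
γ = 1/√(1 - 0.883²) = 2.1305
Δt = γΔt₀ = 2.1305 × 18.8 = 40.05 seconds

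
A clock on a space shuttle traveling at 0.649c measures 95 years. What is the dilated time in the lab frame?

Proper time Δt₀ = 95 years
γ = 1/√(1 - 0.649²) = 1.3144
Δt = γΔt₀ = 1.3144 × 95 = 124.9 years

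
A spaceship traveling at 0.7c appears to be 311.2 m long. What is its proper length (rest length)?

Contracted length L = 311.2 m
γ = 1/√(1 - 0.7²) = 1.4003
L₀ = γL = 1.4003 × 311.2 = 435.8 m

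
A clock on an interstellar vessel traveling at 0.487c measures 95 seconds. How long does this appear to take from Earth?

Proper time Δt₀ = 95 seconds
γ = 1/√(1 - 0.487²) = 1.145
Δt = γΔt₀ = 1.145 × 95 = 108.8 seconds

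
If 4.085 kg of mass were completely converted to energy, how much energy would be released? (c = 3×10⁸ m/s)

Using E = mc²:
c² = (3×10⁸)² = 9×10¹⁶ m²/s²
E = 4.085 × 9×10¹⁶ = 3.677×10¹⁷ J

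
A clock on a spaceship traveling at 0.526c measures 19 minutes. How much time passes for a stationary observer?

Proper time Δt₀ = 19 minutes
γ = 1/√(1 - 0.526²) = 1.176
Δt = γΔt₀ = 1.176 × 19 = 22.34 minutes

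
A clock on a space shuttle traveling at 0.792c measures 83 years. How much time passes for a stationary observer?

Proper time Δt₀ = 83 years
γ = 1/√(1 - 0.792²) = 1.6379
Δt = γΔt₀ = 1.6379 × 83 = 135.9 years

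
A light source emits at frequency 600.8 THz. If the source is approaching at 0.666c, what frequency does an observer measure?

β = v/c = 0.666
(1+β)/(1-β) = 1.666/0.334 = 4.988
Doppler factor = √(4.988) = 2.233
f_obs = 600.8 × 2.233 = 1342 THz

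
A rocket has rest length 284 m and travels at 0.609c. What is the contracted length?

Proper length L₀ = 284 m
γ = 1/√(1 - 0.609²) = 1.2608
L = L₀/γ = 284/1.2608 = 225.3 m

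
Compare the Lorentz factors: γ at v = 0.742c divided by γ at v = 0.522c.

γ₁ = 1/√(1 - 0.742²) = 1.4916
γ₂ = 1/√(1 - 0.522²) = 1.1724
γ₁/γ₂ = 1.4916/1.1724 = 1.272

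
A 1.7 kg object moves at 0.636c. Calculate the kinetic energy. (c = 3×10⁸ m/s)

γ = 1/√(1 - 0.636²) = 1.2959
γ - 1 = 0.2959
KE = (γ-1)mc² = 0.2959 × 1.7 × (3×10⁸)² = 4.527×10¹⁶ J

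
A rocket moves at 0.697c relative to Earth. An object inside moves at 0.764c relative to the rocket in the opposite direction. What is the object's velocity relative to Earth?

Object's velocity in rocket frame is u' = -0.764c
u = (u' + v)/(1 + u'v/c²) = (v - 0.764)/(1 - 0.764·v/c²)
Numerator: 0.697 - 0.764 = -0.067
Denominator: 1 - 0.532508 = 0.467492
u = -0.067/0.467492 = -0.1433c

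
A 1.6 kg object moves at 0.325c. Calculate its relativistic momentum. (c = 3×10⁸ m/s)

γ = 1/√(1 - 0.325²) = 1.0574
v = 0.325 × 3×10⁸ = 9.750×10⁷ m/s
p = γmv = 1.0574 × 1.6 × 9.750×10⁷ = 1.650×10⁸ kg·m/s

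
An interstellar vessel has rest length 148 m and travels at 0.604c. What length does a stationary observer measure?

Proper length L₀ = 148 m
γ = 1/√(1 - 0.604²) = 1.2547
L = L₀/γ = 148/1.2547 = 118.0 m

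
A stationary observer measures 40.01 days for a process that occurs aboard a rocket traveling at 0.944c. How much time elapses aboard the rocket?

Dilated time Δt = 40.01 days
γ = 1/√(1 - 0.944²) = 3.031
Δt₀ = Δt/γ = 40.01/3.031 = 13.20 days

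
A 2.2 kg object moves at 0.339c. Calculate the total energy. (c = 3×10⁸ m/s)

γ = 1/√(1 - 0.339²) = 1.063
mc² = 2.2 × (3×10⁸)² = 1.980×10¹⁷ J
E = γmc² = 1.063 × 1.980×10¹⁷ = 2.105×10¹⁷ J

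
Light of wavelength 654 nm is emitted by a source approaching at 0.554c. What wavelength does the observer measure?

β = 0.554
Wavelength Doppler factor = √(0.446/1.554) = √(0.2870013) = 0.53573
λ_obs = 654 × 0.53573 = 350.4 nm (blueshift)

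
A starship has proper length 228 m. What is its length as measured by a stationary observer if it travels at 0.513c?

Proper length L₀ = 228 m
γ = 1/√(1 - 0.513²) = 1.165
L = L₀/γ = 228/1.165 = 195.7 m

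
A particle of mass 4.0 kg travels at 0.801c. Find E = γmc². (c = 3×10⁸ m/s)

γ = 1/√(1 - 0.801²) = 1.6704
mc² = 4.0 × (3×10⁸)² = 3.600×10¹⁷ J
E = γmc² = 1.6704 × 3.600×10¹⁷ = 6.013×10¹⁷ J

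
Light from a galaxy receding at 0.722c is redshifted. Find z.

β = 0.722
(1+β)/(1-β) = 1.722/0.278 = 6.194
√(6.194) = 2.489
z = 2.489 - 1 = 1.489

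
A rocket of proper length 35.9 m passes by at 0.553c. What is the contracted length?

Proper length L₀ = 35.9 m
γ = 1/√(1 - 0.553²) = 1.2002
L = L₀/γ = 35.9/1.2002 = 29.91 m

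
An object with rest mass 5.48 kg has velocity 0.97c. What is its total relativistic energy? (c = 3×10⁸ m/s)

γ = 1/√(1 - 0.97²) = 4.113
mc² = 5.48 × (3×10⁸)² = 4.932×10¹⁷ J
E = γmc² = 4.113 × 4.932×10¹⁷ = 2.029×10¹⁸ J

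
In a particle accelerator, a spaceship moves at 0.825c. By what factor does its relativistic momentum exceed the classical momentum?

p_rel = γmv, p_class = mv
Ratio = γ = 1/√(1 - 0.825²)
= 1/√(0.319375) = 1.769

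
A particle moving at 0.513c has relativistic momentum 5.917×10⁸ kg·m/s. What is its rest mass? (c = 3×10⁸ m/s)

γ = 1/√(1 - 0.513²) = 1.165
v = 0.513 × 3×10⁸ = 1.539×10⁸ m/s
m = p/(γv) = 5.917×10⁸/(1.165 × 1.539×10⁸) = 3.300 kg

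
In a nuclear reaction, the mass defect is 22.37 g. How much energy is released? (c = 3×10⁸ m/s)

Convert mass defect: Δm = 22.37 g = 0.02237 kg
E = Δm·c² = 0.02237 × (3×10⁸)²
= 0.02237 × 9×10¹⁶ = 2.013×10¹⁵ J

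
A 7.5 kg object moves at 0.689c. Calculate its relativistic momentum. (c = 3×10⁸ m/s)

γ = 1/√(1 - 0.689²) = 1.380
v = 0.689 × 3×10⁸ = 2.067×10⁸ m/s
p = γmv = 1.380 × 7.5 × 2.067×10⁸ = 2.139×10⁹ kg·m/s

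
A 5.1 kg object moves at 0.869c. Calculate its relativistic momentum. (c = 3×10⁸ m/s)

γ = 1/√(1 - 0.869²) = 2.021
v = 0.869 × 3×10⁸ = 2.607×10⁸ m/s
p = γmv = 2.021 × 5.1 × 2.607×10⁸ = 2.687×10⁹ kg·m/s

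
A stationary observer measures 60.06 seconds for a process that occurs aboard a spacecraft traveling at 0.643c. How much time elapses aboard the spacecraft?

Dilated time Δt = 60.06 seconds
γ = 1/√(1 - 0.643²) = 1.3057
Δt₀ = Δt/γ = 60.06/1.3057 = 46.00 seconds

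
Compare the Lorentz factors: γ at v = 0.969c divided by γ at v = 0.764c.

γ₁ = 1/√(1 - 0.969²) = 4.048
γ₂ = 1/√(1 - 0.764²) = 1.550
γ₁/γ₂ = 4.048/1.550 = 2.612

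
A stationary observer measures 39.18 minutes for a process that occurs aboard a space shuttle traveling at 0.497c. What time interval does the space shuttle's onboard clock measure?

Dilated time Δt = 39.18 minutes
γ = 1/√(1 - 0.497²) = 1.1524
Δt₀ = Δt/γ = 39.18/1.1524 = 34.00 minutes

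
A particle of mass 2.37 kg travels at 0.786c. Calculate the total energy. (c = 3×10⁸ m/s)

γ = 1/√(1 - 0.786²) = 1.6175
mc² = 2.37 × (3×10⁸)² = 2.133×10¹⁷ J
E = γmc² = 1.6175 × 2.133×10¹⁷ = 3.450×10¹⁷ J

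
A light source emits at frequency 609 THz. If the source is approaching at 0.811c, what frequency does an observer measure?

β = v/c = 0.811
(1+β)/(1-β) = 1.811/0.189 = 9.582
Doppler factor = √(9.582) = 3.095
f_obs = 609 × 3.095 = 1885 THz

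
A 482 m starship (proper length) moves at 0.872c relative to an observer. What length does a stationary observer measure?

Proper length L₀ = 482 m
γ = 1/√(1 - 0.872²) = 2.043
L = L₀/γ = 482/2.043 = 235.9 m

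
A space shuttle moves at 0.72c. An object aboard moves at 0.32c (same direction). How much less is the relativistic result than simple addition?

Classical: u' + v = 0.32 + 0.72 = 1.04c
Relativistic: u = (0.32 + 0.72)/(1 + 0.2304) = 1.04/1.2304 = 0.8453c
Difference: 1.04 - 0.8453 = 0.1947c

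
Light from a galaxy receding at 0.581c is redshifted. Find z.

β = 0.581
(1+β)/(1-β) = 1.581/0.419 = 3.7733
√(3.7733) = 1.9425
z = 1.9425 - 1 = 0.9425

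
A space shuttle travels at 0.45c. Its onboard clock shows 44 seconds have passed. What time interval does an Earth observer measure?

Proper time Δt₀ = 44 seconds
γ = 1/√(1 - 0.45²) = 1.1198
Δt = γΔt₀ = 1.1198 × 44 = 49.27 seconds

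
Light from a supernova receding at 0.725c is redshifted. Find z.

β = 0.725
(1+β)/(1-β) = 1.725/0.275 = 6.273
√(6.273) = 2.505
z = 2.505 - 1 = 1.505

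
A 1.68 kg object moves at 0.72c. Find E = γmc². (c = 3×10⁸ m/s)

γ = 1/√(1 - 0.72²) = 1.441
mc² = 1.68 × (3×10⁸)² = 1.512×10¹⁷ J
E = γmc² = 1.441 × 1.512×10¹⁷ = 2.179×10¹⁷ J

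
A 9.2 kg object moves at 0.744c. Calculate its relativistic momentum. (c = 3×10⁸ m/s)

γ = 1/√(1 - 0.744²) = 1.4966
v = 0.744 × 3×10⁸ = 2.232×10⁸ m/s
p = γmv = 1.4966 × 9.2 × 2.232×10⁸ = 3.073×10⁹ kg·m/s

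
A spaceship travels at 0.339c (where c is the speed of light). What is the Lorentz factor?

v/c = 0.339, so (v/c)² = 0.114921
1 - (v/c)² = 0.885079
γ = 1/√(0.885079) = 1.063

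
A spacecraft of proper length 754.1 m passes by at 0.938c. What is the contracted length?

Proper length L₀ = 754.1 m
γ = 1/√(1 - 0.938²) = 2.885
L = L₀/γ = 754.1/2.885 = 261.4 m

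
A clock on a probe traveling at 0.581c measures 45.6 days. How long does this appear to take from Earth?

Proper time Δt₀ = 45.6 days
γ = 1/√(1 - 0.581²) = 1.22865
Δt = γΔt₀ = 1.22865 × 45.6 = 56.03 days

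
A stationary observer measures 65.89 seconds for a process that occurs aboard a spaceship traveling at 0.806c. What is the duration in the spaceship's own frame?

Dilated time Δt = 65.89 seconds
γ = 1/√(1 - 0.806²) = 1.6894
Δt₀ = Δt/γ = 65.89/1.6894 = 39.00 seconds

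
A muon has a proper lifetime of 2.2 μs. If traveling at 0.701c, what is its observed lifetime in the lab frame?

Proper lifetime τ₀ = 2.2 μs
γ = 1/√(1 - 0.701²) = 1.4022
τ = γτ₀ = 1.4022 × 2.2 μs = 3.085 μs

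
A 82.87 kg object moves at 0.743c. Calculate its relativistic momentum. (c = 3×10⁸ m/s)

γ = 1/√(1 - 0.743²) = 1.494
v = 0.743 × 3×10⁸ = 2.229×10⁸ m/s
p = γmv = 1.494 × 82.87 × 2.229×10⁸ = 2.760×10¹⁰ kg·m/s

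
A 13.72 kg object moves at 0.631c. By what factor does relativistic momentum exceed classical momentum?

p_rel = γmv, p_class = mv
Ratio = γ = 1/√(1 - 0.631²) = 1.289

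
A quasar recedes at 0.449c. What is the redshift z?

β = 0.449
(1+β)/(1-β) = 1.449/0.551 = 2.630
√(2.630) = 1.6217
z = 1.6217 - 1 = 0.6217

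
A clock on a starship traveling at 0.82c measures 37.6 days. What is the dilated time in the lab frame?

Proper time Δt₀ = 37.6 days
γ = 1/√(1 - 0.82²) = 1.747
Δt = γΔt₀ = 1.747 × 37.6 = 65.69 days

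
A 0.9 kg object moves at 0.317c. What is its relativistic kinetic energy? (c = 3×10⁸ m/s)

γ = 1/√(1 - 0.317²) = 1.05438
γ - 1 = 0.05438
KE = (γ-1)mc² = 0.05438 × 0.9 × (3×10⁸)² = 4.405×10¹⁵ J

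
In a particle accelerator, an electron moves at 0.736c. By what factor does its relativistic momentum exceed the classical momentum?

p_rel = γmv, p_class = mv
Ratio = γ = 1/√(1 - 0.736²)
= 1/√(0.458304) = 1.477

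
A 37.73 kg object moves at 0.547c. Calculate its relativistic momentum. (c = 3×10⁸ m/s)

γ = 1/√(1 - 0.547²) = 1.1946
v = 0.547 × 3×10⁸ = 1.641×10⁸ m/s
p = γmv = 1.1946 × 37.73 × 1.641×10⁸ = 7.396×10⁹ kg·m/s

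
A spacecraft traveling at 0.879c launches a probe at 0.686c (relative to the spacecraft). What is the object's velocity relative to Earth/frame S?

u = (u' + v)/(1 + u'v/c²)
Numerator: 0.686 + 0.879 = 1.565
Denominator: 1 + 0.602994 = 1.602994
u = 1.565/1.602994 = 0.9763c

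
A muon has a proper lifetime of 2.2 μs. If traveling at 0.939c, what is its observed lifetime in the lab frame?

Proper lifetime τ₀ = 2.2 μs
γ = 1/√(1 - 0.939²) = 2.9077
τ = γτ₀ = 2.9077 × 2.2 μs = 6.397 μs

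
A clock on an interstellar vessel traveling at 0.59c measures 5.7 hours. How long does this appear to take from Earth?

Proper time Δt₀ = 5.7 hours
γ = 1/√(1 - 0.59²) = 1.23854
Δt = γΔt₀ = 1.23854 × 5.7 = 7.060 hours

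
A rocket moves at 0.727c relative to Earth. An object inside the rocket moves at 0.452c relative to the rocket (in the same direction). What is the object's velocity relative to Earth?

u = (u' + v)/(1 + u'v/c²)
Numerator: 0.452 + 0.727 = 1.179
Denominator: 1 + 0.328604 = 1.328604
u = 1.179/1.328604 = 0.8874c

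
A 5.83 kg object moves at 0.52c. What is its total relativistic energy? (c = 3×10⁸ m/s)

γ = 1/√(1 - 0.52²) = 1.1707
mc² = 5.83 × (3×10⁸)² = 5.247×10¹⁷ J
E = γmc² = 1.1707 × 5.247×10¹⁷ = 6.143×10¹⁷ J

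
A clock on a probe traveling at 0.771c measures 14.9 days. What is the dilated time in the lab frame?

Proper time Δt₀ = 14.9 days
γ = 1/√(1 - 0.771²) = 1.5703
Δt = γΔt₀ = 1.5703 × 14.9 = 23.40 days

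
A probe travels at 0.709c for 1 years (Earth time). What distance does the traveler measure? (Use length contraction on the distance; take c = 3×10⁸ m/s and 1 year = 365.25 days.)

Earth distance: d = v × t = 0.709c × 1 yr = 6.7123×10¹⁵ m
γ = 1.4180
d' = d/γ = 6.7123×10¹⁵/1.4180 = 4.734×10¹⁵ m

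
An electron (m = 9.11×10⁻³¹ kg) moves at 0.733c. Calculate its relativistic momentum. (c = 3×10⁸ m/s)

γ = 1/√(1 - 0.733²) = 1.470
v = 0.733 × 3×10⁸ = 2.199×10⁸ m/s
p = γmv = 1.470 × 9.11×10⁻³¹ × 2.199×10⁸ = 2.945×10⁻²² kg·m/s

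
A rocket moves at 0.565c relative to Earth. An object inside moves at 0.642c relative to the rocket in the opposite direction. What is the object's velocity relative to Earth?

Object's velocity in rocket frame is u' = -0.642c
u = (u' + v)/(1 + u'v/c²) = (v - 0.642)/(1 - 0.642·v/c²)
Numerator: 0.565 - 0.642 = -0.077
Denominator: 1 - 0.36273 = 0.63727
u = -0.077/0.63727 = -0.1208c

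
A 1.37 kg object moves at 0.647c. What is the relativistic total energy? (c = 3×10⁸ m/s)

γ = 1/√(1 - 0.647²) = 1.3115
mc² = 1.37 × (3×10⁸)² = 1.233×10¹⁷ J
E = γmc² = 1.3115 × 1.233×10¹⁷ = 1.617×10¹⁷ J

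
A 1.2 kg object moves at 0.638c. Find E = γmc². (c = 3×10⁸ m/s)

γ = 1/√(1 - 0.638²) = 1.299
mc² = 1.2 × (3×10⁸)² = 1.080×10¹⁷ J
E = γmc² = 1.299 × 1.080×10¹⁷ = 1.403×10¹⁷ J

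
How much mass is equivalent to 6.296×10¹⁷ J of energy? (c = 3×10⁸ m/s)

From E = mc², we get m = E/c²
c² = (3×10⁸)² = 9×10¹⁶ m²/s²
m = 6.296×10¹⁷ / 9×10¹⁶ = 6.996 kg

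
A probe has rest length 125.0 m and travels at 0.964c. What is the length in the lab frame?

Proper length L₀ = 125.0 m
γ = 1/√(1 - 0.964²) = 3.761
L = L₀/γ = 125.0/3.761 = 33.24 m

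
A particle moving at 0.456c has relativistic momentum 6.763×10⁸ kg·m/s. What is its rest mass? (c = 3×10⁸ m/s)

γ = 1/√(1 - 0.456²) = 1.1236
v = 0.456 × 3×10⁸ = 1.368×10⁸ m/s
m = p/(γv) = 6.763×10⁸/(1.1236 × 1.368×10⁸) = 4.400 kg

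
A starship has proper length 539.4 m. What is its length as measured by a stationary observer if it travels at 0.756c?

Proper length L₀ = 539.4 m
γ = 1/√(1 - 0.756²) = 1.5277
L = L₀/γ = 539.4/1.5277 = 353.1 m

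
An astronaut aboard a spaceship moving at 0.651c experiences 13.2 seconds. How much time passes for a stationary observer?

Proper time Δt₀ = 13.2 seconds
γ = 1/√(1 - 0.651²) = 1.3174
Δt = γΔt₀ = 1.3174 × 13.2 = 17.39 seconds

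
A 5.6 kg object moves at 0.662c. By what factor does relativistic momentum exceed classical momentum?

p_rel = γmv, p_class = mv
Ratio = γ = 1/√(1 - 0.662²) = 1.334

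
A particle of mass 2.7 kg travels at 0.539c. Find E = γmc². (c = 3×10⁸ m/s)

γ = 1/√(1 - 0.539²) = 1.1872
mc² = 2.7 × (3×10⁸)² = 2.430×10¹⁷ J
E = γmc² = 1.1872 × 2.430×10¹⁷ = 2.885×10¹⁷ J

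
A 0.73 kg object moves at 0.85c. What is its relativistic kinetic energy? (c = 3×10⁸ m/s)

γ = 1/√(1 - 0.85²) = 1.8983
γ - 1 = 0.8983
KE = (γ-1)mc² = 0.8983 × 0.73 × (3×10⁸)² = 5.902×10¹⁶ J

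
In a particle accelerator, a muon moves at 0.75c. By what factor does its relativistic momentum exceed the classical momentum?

p_rel = γmv, p_class = mv
Ratio = γ = 1/√(1 - 0.75²)
= 1/√(0.4375) = 1.512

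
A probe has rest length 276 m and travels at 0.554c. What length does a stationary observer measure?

Proper length L₀ = 276 m
γ = 1/√(1 - 0.554²) = 1.201
L = L₀/γ = 276/1.201 = 229.8 m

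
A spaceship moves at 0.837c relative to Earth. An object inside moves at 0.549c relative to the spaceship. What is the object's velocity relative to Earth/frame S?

u = (u' + v)/(1 + u'v/c²)
Numerator: 0.549 + 0.837 = 1.386
Denominator: 1 + 0.459513 = 1.459513
u = 1.386/1.459513 = 0.9496c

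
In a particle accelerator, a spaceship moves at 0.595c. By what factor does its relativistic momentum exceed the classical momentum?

p_rel = γmv, p_class = mv
Ratio = γ = 1/√(1 - 0.595²)
= 1/√(0.645975) = 1.244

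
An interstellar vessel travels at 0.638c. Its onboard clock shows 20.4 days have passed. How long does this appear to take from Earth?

Proper time Δt₀ = 20.4 days
γ = 1/√(1 - 0.638²) = 1.2986
Δt = γΔt₀ = 1.2986 × 20.4 = 26.49 days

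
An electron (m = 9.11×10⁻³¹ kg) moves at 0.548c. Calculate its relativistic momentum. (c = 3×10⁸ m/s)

γ = 1/√(1 - 0.548²) = 1.195
v = 0.548 × 3×10⁸ = 1.644×10⁸ m/s
p = γmv = 1.195 × 9.11×10⁻³¹ × 1.644×10⁸ = 1.790×10⁻²² kg·m/s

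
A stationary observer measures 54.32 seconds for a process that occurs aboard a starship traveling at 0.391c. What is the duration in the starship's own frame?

Dilated time Δt = 54.32 seconds
γ = 1/√(1 - 0.391²) = 1.0865
Δt₀ = Δt/γ = 54.32/1.0865 = 50.00 seconds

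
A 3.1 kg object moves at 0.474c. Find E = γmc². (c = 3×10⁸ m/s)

γ = 1/√(1 - 0.474²) = 1.136
mc² = 3.1 × (3×10⁸)² = 2.790×10¹⁷ J
E = γmc² = 1.136 × 2.790×10¹⁷ = 3.169×10¹⁷ J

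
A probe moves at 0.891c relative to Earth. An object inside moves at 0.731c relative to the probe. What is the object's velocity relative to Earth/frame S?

u = (u' + v)/(1 + u'v/c²)
Numerator: 0.731 + 0.891 = 1.622
Denominator: 1 + 0.651321 = 1.651321
u = 1.622/1.651321 = 0.9822c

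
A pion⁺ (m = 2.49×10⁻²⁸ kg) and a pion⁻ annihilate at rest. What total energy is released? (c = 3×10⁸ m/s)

Both particles have the same rest mass, so total mass = 2m
E = 2m·c² = 2 × 2.49×10⁻²⁸ × (3×10⁸)²
= 2 × 2.49×10⁻²⁸ × 9×10¹⁶
= 4.482×10⁻¹¹ J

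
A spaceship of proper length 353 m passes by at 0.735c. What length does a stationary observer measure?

Proper length L₀ = 353 m
γ = 1/√(1 - 0.735²) = 1.4748
L = L₀/γ = 353/1.4748 = 239.4 m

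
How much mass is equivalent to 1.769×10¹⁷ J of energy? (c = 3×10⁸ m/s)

From E = mc², we get m = E/c²
c² = (3×10⁸)² = 9×10¹⁶ m²/s²
m = 1.769×10¹⁷ / 9×10¹⁶ = 1.966 kg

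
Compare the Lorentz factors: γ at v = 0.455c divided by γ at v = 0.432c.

γ₁ = 1/√(1 - 0.455²) = 1.123
γ₂ = 1/√(1 - 0.432²) = 1.109
γ₁/γ₂ = 1.123/1.109 = 1.013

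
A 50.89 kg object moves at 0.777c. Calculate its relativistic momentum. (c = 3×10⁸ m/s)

γ = 1/√(1 - 0.777²) = 1.5886
v = 0.777 × 3×10⁸ = 2.331×10⁸ m/s
p = γmv = 1.5886 × 50.89 × 2.331×10⁸ = 1.884×10¹⁰ kg·m/s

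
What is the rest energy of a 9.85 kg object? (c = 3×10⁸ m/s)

c² = (3×10⁸)² = 9.000×10¹⁶ m²/s²
E₀ = mc² = 9.85 × 9.000×10¹⁶ = 8.865×10¹⁷ J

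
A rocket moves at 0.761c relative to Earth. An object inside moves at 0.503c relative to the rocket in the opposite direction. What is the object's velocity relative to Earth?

Object's velocity in rocket frame is u' = -0.503c
u = (u' + v)/(1 + u'v/c²) = (v - 0.503)/(1 - 0.503·v/c²)
Numerator: 0.761 - 0.503 = 0.258
Denominator: 1 - 0.382783 = 0.617217
u = 0.258/0.617217 = 0.4180c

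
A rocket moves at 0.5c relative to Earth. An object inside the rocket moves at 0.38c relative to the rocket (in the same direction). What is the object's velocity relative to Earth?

u = (u' + v)/(1 + u'v/c²)
Numerator: 0.38 + 0.5 = 0.88
Denominator: 1 + 0.19 = 1.19
u = 0.88/1.19 = 0.7395c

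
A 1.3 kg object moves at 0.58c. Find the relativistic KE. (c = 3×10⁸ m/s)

γ = 1/√(1 - 0.58²) = 1.2276
γ - 1 = 0.2276
KE = (γ-1)mc² = 0.2276 × 1.3 × (3×10⁸)² = 2.663×10¹⁶ J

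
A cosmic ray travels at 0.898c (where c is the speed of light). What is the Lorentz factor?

v/c = 0.898, so (v/c)² = 0.806404
1 - (v/c)² = 0.193596
γ = 1/√(0.193596) = 2.273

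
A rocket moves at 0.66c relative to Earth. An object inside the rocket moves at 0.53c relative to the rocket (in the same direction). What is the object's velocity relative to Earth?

u = (u' + v)/(1 + u'v/c²)
Numerator: 0.53 + 0.66 = 1.19
Denominator: 1 + 0.3498 = 1.3498
u = 1.19/1.3498 = 0.8816c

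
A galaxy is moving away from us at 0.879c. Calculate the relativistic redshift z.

β = 0.879
(1+β)/(1-β) = 1.879/0.121 = 15.53
√(15.53) = 3.941
z = 3.941 - 1 = 2.941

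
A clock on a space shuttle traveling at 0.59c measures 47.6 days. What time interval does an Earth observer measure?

Proper time Δt₀ = 47.6 days
γ = 1/√(1 - 0.59²) = 1.2385
Δt = γΔt₀ = 1.2385 × 47.6 = 58.95 days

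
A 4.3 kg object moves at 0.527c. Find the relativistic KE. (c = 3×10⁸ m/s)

γ = 1/√(1 - 0.527²) = 1.17666
γ - 1 = 0.17666
KE = (γ-1)mc² = 0.17666 × 4.3 × (3×10⁸)² = 6.837×10¹⁶ J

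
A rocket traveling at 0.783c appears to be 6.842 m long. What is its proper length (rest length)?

Contracted length L = 6.842 m
γ = 1/√(1 - 0.783²) = 1.608
L₀ = γL = 1.608 × 6.842 = 11.00 m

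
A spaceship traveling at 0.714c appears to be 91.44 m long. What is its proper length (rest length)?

Contracted length L = 91.44 m
γ = 1/√(1 - 0.714²) = 1.428
L₀ = γL = 1.428 × 91.44 = 130.6 m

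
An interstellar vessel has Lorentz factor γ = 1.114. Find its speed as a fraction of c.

From γ = 1/√(1 - v²/c²):
1/γ² = 1/1.114² = 0.8058
v²/c² = 1 - 0.8058 = 0.1942
v/c = √(0.1942) = 0.4407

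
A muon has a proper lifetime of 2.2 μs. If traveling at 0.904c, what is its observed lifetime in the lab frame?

Proper lifetime τ₀ = 2.2 μs
γ = 1/√(1 - 0.904²) = 2.339
τ = γτ₀ = 2.339 × 2.2 μs = 5.146 μs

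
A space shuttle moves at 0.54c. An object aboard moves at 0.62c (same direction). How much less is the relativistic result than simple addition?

Classical: u' + v = 0.62 + 0.54 = 1.16c
Relativistic: u = (0.62 + 0.54)/(1 + 0.3348) = 1.16/1.3348 = 0.8690c
Difference: 1.16 - 0.8690 = 0.2910c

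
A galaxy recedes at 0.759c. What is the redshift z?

β = 0.759
(1+β)/(1-β) = 1.759/0.241 = 7.299
√(7.299) = 2.702
z = 2.702 - 1 = 1.702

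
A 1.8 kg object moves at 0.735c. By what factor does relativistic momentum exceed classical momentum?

p_rel = γmv, p_class = mv
Ratio = γ = 1/√(1 - 0.735²) = 1.475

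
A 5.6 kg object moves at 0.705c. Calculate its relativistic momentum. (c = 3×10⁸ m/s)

γ = 1/√(1 - 0.705²) = 1.410
v = 0.705 × 3×10⁸ = 2.115×10⁸ m/s
p = γmv = 1.410 × 5.6 × 2.115×10⁸ = 1.670×10⁹ kg·m/s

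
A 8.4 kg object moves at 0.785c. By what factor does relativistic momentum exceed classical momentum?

p_rel = γmv, p_class = mv
Ratio = γ = 1/√(1 - 0.785²) = 1.614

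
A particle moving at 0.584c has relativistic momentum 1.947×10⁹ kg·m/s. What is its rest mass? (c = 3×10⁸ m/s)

γ = 1/√(1 - 0.584²) = 1.2319
v = 0.584 × 3×10⁸ = 1.752×10⁸ m/s
m = p/(γv) = 1.947×10⁹/(1.2319 × 1.752×10⁸) = 9.021 kg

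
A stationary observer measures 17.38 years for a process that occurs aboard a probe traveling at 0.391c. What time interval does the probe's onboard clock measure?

Dilated time Δt = 17.38 years
γ = 1/√(1 - 0.391²) = 1.086
Δt₀ = Δt/γ = 17.38/1.086 = 16.00 years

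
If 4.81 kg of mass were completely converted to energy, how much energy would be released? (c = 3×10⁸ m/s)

Using E = mc²:
c² = (3×10⁸)² = 9×10¹⁶ m²/s²
E = 4.81 × 9×10¹⁶ = 4.329×10¹⁷ J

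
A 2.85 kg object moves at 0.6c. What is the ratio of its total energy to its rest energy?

E = γmc², E₀ = mc²
E/E₀ = γ = 1/√(1 - 0.6²) = 1.250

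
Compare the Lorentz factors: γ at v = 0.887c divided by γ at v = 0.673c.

γ₁ = 1/√(1 - 0.887²) = 2.166
γ₂ = 1/√(1 - 0.673²) = 1.352
γ₁/γ₂ = 2.166/1.352 = 1.602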